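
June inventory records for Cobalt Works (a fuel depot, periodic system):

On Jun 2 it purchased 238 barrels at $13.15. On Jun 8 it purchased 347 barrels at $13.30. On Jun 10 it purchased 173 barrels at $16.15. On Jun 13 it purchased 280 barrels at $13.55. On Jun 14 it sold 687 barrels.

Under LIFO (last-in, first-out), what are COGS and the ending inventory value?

Jun 14, 687 sold [LIFO — newest first]: 280 @ $13.55 + 173 @ $16.15 + 234 @ $13.30 = $9,700.15
Ending inventory: 238 @ $13.15 + 113 @ $13.30 = $4,632.60
Check: goods available $14,332.75 = COGS $9,700.15 + ending $4,632.60

COGS = $9,700.15; ending inventory = $4,632.60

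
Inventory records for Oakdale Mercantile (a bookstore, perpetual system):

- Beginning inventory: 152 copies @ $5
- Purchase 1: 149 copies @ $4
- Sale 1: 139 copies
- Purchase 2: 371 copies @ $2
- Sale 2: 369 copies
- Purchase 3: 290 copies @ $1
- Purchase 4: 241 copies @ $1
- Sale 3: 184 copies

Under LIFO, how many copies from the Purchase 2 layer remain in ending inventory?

Sale 1 (139) [LIFO — newest first]: 139 @ $4 = $556
Sale 2 (369) [LIFO — newest first]: 369 @ $2 = $738
Sale 3 (184) [LIFO — newest first]: 184 @ $1 = $184
Total COGS = $556 + $738 + $184 = $1,478
Ending inventory: 152 @ $5 + 10 @ $4 + 2 @ $2 + 290 @ $1 + 57 @ $1 = $1,151
Check: goods available $2,629 = COGS $1,478 + ending $1,151

2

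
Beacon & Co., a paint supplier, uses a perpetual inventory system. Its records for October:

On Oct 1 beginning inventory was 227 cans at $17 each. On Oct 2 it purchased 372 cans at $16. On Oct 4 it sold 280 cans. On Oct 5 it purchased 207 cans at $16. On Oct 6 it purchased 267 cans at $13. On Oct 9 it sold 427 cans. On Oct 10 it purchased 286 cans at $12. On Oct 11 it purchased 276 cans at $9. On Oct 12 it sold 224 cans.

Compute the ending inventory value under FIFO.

Oct 4, 280 sold [FIFO — oldest first]: 227 @ $17 + 53 @ $16 = $4,707
Oct 9, 427 sold [FIFO — oldest first]: 319 @ $16 + 108 @ $16 = $6,832
Oct 12, 224 sold [FIFO — oldest first]: 99 @ $16 + 125 @ $13 = $3,209
Total COGS = $4,707 + $6,832 + $3,209 = $14,748
Ending inventory: 142 @ $13 + 286 @ $12 + 276 @ $9 = $7,762
Check: goods available $22,510 = COGS $14,748 + ending $7,762

Ending inventory = $7,762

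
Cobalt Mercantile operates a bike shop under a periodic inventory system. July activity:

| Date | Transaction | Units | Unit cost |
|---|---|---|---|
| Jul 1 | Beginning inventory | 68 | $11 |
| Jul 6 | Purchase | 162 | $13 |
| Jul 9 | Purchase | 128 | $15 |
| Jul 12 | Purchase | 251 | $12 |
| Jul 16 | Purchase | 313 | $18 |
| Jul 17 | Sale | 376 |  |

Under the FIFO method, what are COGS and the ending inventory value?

Jul 17, 376 sold [FIFO — oldest first]: 68 @ $11 + 162 @ $13 + 128 @ $15 + 18 @ $12 = $4,990
Ending inventory: 233 @ $12 + 313 @ $18 = $8,430

COGS = $4,990; ending inventory = $8,430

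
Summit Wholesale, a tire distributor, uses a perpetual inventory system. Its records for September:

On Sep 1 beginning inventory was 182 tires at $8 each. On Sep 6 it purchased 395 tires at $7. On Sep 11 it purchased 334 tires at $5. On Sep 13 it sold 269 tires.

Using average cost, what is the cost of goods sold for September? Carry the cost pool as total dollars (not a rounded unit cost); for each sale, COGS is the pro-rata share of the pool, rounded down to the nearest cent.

After Sep 1: 182 on hand, pool $1,456.00 (≈ $8.0000 each)
After Sep 6: 577 on hand, pool $4,221.00 (≈ $7.3154 each)
After Sep 11: 911 on hand, pool $5,891.00 (≈ $6.4665 each)
Sep 13, sell 269: 269/911 × $5,891.00 → $1,739.49
Ending inventory (cost pool remaining) = $4,151.51

COGS = $1,739.49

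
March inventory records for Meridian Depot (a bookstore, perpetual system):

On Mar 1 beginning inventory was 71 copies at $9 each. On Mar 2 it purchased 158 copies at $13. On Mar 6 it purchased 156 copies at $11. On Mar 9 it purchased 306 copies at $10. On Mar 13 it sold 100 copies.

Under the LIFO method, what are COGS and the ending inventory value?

COGS = $1,000; ending inventory = $6,469

Mar 13, 100 sold [LIFO — newest first]: 100 @ $10 = $1,000
Ending inventory: 71 @ $9 + 158 @ $13 + 156 @ $11 + 206 @ $10 = $6,469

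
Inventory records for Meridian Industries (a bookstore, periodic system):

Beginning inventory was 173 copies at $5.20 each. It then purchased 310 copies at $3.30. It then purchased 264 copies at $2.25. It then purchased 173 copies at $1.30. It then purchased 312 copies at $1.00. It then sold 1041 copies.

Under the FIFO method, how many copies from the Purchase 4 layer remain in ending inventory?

191

Sale 1 (1041) [FIFO — oldest first]: 173 @ $5.20 + 310 @ $3.30 + 264 @ $2.25 + 173 @ $1.30 + 121 @ $1.00 = $2,862.50
Ending inventory: 191 @ $1.00 = $191.00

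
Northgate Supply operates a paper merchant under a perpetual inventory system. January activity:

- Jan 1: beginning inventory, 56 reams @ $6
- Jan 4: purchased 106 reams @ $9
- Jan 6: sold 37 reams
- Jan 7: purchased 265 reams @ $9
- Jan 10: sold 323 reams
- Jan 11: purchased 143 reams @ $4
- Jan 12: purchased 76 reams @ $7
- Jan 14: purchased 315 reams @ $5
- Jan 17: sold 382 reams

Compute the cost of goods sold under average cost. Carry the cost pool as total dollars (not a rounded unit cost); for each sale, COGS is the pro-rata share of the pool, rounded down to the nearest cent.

After Jan 1: 56 on hand, pool $336.00 (≈ $6.0000 each)
After Jan 4: 162 on hand, pool $1,290.00 (≈ $7.9630 each)
Jan 6, sell 37: 37/162 × $1,290.00 → $294.62
After Jan 7: 390 on hand, pool $3,380.38 (≈ $8.6676 each)
Jan 10, sell 323: 323/390 × $3,380.38 → $2,799.64
After Jan 11: 210 on hand, pool $1,152.74 (≈ $5.4892 each)
After Jan 12: 286 on hand, pool $1,684.74 (≈ $5.8907 each)
After Jan 14: 601 on hand, pool $3,259.74 (≈ $5.4239 each)
Jan 17, sell 382: 382/601 × $3,259.74 → $2,071.91
Total COGS = $294.62 + $2,799.64 + $2,071.91 = $5,166.17
Ending inventory (cost pool remaining) = $1,187.83
Check: goods available $6,354.00 = COGS $5,166.17 + ending $1,187.83

COGS = $5,166.17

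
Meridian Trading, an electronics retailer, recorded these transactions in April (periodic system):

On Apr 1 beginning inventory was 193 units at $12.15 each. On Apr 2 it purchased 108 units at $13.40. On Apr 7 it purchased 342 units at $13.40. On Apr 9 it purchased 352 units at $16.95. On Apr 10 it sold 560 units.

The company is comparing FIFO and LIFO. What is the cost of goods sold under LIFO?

FIFO COGS: 193 @ $12.15 + 108 @ $13.40 + 259 @ $13.40 = $7,262.75
LIFO COGS: 352 @ $16.95 + 208 @ $13.40 = $8,753.60

COGS = $8,753.60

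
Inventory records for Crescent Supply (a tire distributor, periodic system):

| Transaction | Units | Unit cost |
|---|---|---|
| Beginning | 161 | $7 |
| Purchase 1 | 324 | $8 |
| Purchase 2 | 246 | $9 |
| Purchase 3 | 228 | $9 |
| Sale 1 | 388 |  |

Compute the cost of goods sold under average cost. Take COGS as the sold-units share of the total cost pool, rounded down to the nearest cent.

Sale 1, sell 388: 388/959 × $7,985.00 → $3,230.63
Ending inventory (cost pool remaining) = $4,754.37
Check: goods available $7,985.00 = COGS $3,230.63 + ending $4,754.37

COGS = $3,230.63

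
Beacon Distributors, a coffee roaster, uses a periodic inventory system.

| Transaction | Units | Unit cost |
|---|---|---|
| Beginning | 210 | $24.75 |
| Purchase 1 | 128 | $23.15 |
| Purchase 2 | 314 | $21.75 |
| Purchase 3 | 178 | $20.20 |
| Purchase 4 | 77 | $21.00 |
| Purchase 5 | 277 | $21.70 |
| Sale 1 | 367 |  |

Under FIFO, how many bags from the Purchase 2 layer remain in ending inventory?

Sale 1 (367) [FIFO — oldest first]: 210 @ $24.75 + 128 @ $23.15 + 29 @ $21.75 = $8,791.45
Ending inventory: 285 @ $21.75 + 178 @ $20.20 + 77 @ $21.00 + 277 @ $21.70 = $17,422.25
Check: goods available $26,213.70 = COGS $8,791.45 + ending $17,422.25

285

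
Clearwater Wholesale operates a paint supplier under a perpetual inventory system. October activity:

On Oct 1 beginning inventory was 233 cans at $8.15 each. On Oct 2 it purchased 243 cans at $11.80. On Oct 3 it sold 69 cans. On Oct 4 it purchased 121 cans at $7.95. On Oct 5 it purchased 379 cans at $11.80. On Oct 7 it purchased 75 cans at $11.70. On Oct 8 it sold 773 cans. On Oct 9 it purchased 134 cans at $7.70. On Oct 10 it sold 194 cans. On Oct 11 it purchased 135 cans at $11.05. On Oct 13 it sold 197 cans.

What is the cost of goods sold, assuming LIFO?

Oct 3, 69 sold [LIFO — newest first]: 69 @ $11.80 = $814.20
Oct 8, 773 sold [LIFO — newest first]: 75 @ $11.70 + 379 @ $11.80 + 121 @ $7.95 + 174 @ $11.80 + 24 @ $8.15 = $8,560.45
Oct 10, 194 sold [LIFO — newest first]: 134 @ $7.70 + 60 @ $8.15 = $1,520.80
Oct 13, 197 sold [LIFO — newest first]: 135 @ $11.05 + 62 @ $8.15 = $1,997.05
Total COGS = $814.20 + $8,560.45 + $1,520.80 + $1,997.05 = $12,892.50
Ending inventory: 87 @ $8.15 = $709.05
Check: goods available $13,601.55 = COGS $12,892.50 + ending $709.05

COGS = $12,892.50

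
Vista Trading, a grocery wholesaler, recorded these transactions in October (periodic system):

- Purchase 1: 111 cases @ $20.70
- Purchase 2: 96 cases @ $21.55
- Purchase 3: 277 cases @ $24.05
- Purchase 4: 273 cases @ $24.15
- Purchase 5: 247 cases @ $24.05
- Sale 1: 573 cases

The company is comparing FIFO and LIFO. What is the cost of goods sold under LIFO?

FIFO COGS: 111 @ $20.70 + 96 @ $21.55 + 277 @ $24.05 + 89 @ $24.15 = $13,177.70
LIFO COGS: 247 @ $24.05 + 273 @ $24.15 + 53 @ $24.05 = $13,807.95

COGS = $13,807.95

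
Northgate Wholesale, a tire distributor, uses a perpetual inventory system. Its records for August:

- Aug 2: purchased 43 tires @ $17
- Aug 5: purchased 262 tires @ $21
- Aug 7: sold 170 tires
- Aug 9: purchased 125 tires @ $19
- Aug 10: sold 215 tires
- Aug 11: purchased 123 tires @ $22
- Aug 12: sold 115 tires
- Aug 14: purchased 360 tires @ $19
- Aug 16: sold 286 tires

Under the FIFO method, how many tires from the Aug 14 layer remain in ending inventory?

127

Aug 7, 170 sold [FIFO — oldest first]: 43 @ $17 + 127 @ $21 = $3,398
Aug 10, 215 sold [FIFO — oldest first]: 135 @ $21 + 80 @ $19 = $4,355
Aug 12, 115 sold [FIFO — oldest first]: 45 @ $19 + 70 @ $22 = $2,395
Aug 16, 286 sold [FIFO — oldest first]: 53 @ $22 + 233 @ $19 = $5,593
Total COGS = $3,398 + $4,355 + $2,395 + $5,593 = $15,741
Ending inventory: 127 @ $19 = $2,413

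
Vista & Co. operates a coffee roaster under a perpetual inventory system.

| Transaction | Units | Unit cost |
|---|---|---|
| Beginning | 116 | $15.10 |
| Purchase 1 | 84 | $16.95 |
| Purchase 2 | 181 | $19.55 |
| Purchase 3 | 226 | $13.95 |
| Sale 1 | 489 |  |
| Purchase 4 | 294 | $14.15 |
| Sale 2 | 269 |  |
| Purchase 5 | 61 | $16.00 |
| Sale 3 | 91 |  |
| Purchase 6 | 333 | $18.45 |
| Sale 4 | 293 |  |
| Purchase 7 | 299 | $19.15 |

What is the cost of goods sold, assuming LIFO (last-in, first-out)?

COGS = $18,702.30

Sale 1 (489) [LIFO — newest first]: 226 @ $13.95 + 181 @ $19.55 + 82 @ $16.95 = $8,081.15
Sale 2 (269) [LIFO — newest first]: 269 @ $14.15 = $3,806.35
Sale 3 (91) [LIFO — newest first]: 61 @ $16.00 + 25 @ $14.15 + 2 @ $16.95 + 3 @ $15.10 = $1,408.95
Sale 4 (293) [LIFO — newest first]: 293 @ $18.45 = $5,405.85
Total COGS = $8,081.15 + $3,806.35 + $1,408.95 + $5,405.85 = $18,702.30
Ending inventory: 113 @ $15.10 + 40 @ $18.45 + 299 @ $19.15 = $8,170.15
Check: goods available $26,872.45 = COGS $18,702.30 + ending $8,170.15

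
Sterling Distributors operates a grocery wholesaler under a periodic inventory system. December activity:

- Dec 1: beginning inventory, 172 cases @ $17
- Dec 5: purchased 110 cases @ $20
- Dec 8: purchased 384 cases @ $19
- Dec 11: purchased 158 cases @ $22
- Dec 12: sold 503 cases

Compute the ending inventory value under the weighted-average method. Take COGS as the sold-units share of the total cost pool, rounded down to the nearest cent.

Ending inventory = $6,192.50

Dec 12, sell 503: 503/824 × $15,896.00 → $9,703.50
Ending inventory (cost pool remaining) = $6,192.50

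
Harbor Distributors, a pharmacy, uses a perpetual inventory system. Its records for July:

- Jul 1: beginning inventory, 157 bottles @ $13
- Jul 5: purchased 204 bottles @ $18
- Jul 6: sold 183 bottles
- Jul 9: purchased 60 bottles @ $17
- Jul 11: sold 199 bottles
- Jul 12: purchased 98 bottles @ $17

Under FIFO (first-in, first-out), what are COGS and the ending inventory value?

Jul 6, 183 sold [FIFO — oldest first]: 157 @ $13 + 26 @ $18 = $2,509
Jul 11, 199 sold [FIFO — oldest first]: 178 @ $18 + 21 @ $17 = $3,561
Total COGS = $2,509 + $3,561 = $6,070
Ending inventory: 39 @ $17 + 98 @ $17 = $2,329

COGS = $6,070; ending inventory = $2,329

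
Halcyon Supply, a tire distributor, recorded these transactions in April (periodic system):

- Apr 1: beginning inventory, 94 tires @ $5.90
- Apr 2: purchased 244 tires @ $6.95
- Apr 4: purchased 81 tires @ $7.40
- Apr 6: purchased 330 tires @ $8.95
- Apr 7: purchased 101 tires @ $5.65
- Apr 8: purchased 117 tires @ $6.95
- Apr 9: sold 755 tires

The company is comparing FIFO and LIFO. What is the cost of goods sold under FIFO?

COGS = $5,837.20

FIFO COGS: 94 @ $5.90 + 244 @ $6.95 + 81 @ $7.40 + 330 @ $8.95 + 6 @ $5.65 = $5,837.20
LIFO COGS: 117 @ $6.95 + 101 @ $5.65 + 330 @ $8.95 + 81 @ $7.40 + 126 @ $6.95 = $5,812.40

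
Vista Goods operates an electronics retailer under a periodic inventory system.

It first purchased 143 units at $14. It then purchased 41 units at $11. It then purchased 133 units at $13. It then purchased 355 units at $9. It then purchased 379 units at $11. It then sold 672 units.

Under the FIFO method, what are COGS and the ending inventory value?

COGS = $7,377; ending inventory = $4,169

Sale 1 (672) [FIFO — oldest first]: 143 @ $14 + 41 @ $11 + 133 @ $13 + 355 @ $9 = $7,377
Ending inventory: 379 @ $11 = $4,169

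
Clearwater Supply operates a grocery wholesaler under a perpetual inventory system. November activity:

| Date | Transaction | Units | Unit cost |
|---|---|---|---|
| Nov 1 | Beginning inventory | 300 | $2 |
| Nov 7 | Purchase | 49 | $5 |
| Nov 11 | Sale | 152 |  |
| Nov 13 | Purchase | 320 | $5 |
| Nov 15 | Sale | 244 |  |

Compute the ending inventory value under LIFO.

Nov 11, 152 sold [LIFO — newest first]: 49 @ $5 + 103 @ $2 = $451
Nov 15, 244 sold [LIFO — newest first]: 244 @ $5 = $1,220
Total COGS = $451 + $1,220 = $1,671
Ending inventory: 197 @ $2 + 76 @ $5 = $774
Check: goods available $2,445 = COGS $1,671 + ending $774

Ending inventory = $774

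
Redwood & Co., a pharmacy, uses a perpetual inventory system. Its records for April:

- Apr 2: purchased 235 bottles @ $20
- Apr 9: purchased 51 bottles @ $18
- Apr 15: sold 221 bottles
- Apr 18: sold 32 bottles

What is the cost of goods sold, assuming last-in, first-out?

COGS = $4,958

Apr 15, 221 sold [LIFO — newest first]: 51 @ $18 + 170 @ $20 = $4,318
Apr 18, 32 sold [LIFO — newest first]: 32 @ $20 = $640
Total COGS = $4,318 + $640 = $4,958
Ending inventory: 33 @ $20 = $660
Check: goods available $5,618 = COGS $4,958 + ending $660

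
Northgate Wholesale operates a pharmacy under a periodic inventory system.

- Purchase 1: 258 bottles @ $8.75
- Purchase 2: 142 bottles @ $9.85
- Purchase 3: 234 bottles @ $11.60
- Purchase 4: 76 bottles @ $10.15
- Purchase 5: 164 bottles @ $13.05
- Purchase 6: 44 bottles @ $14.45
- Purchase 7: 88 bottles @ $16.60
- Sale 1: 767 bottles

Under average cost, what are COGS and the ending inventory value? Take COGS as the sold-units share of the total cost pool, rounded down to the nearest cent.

Sale 1, sell 767: 767/1006 × $11,378.80 → $8,675.48
Ending inventory (cost pool remaining) = $2,703.32

COGS = $8,675.48; ending inventory = $2,703.32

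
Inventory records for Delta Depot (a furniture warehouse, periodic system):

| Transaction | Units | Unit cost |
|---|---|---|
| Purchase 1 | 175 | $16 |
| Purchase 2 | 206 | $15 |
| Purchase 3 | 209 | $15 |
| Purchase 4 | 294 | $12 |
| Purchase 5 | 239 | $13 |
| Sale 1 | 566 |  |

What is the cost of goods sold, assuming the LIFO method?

Sale 1 (566) [LIFO — newest first]: 239 @ $13 + 294 @ $12 + 33 @ $15 = $7,130
Ending inventory: 175 @ $16 + 206 @ $15 + 176 @ $15 = $8,530

COGS = $7,130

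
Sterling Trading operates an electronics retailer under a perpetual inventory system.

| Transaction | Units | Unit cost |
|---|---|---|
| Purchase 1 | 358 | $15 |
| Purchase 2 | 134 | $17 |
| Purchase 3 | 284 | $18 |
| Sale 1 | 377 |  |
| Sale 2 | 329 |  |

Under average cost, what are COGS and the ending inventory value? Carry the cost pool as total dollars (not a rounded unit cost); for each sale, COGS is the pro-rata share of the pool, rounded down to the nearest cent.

After Purchase 1: 358 on hand, pool $5,370.00 (≈ $15.0000 each)
After Purchase 2: 492 on hand, pool $7,648.00 (≈ $15.5447 each)
After Purchase 3: 776 on hand, pool $12,760.00 (≈ $16.4433 each)
Sale 1, sell 377: 377/776 × $12,760.00 → $6,199.12
Sale 2, sell 329: 329/399 × $6,560.88 → $5,409.84
Total COGS = $6,199.12 + $5,409.84 = $11,608.96
Ending inventory (cost pool remaining) = $1,151.04

COGS = $11,608.96; ending inventory = $1,151.04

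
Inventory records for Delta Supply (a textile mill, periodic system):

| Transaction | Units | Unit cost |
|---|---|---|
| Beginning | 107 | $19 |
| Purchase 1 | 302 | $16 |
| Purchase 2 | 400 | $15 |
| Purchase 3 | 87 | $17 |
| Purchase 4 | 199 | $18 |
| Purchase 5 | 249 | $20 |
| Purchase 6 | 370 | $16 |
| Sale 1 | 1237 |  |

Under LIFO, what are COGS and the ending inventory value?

Sale 1 (1237) [LIFO — newest first]: 370 @ $16 + 249 @ $20 + 199 @ $18 + 87 @ $17 + 332 @ $15 = $20,941
Ending inventory: 107 @ $19 + 302 @ $16 + 68 @ $15 = $7,885

COGS = $20,941; ending inventory = $7,885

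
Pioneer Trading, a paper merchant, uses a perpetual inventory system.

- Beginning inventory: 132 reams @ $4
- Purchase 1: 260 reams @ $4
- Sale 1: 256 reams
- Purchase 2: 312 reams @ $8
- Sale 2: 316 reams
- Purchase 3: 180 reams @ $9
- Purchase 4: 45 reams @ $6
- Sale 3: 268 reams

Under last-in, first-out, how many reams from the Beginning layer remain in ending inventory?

89

Sale 1 (256) [LIFO — newest first]: 256 @ $4 = $1,024
Sale 2 (316) [LIFO — newest first]: 312 @ $8 + 4 @ $4 = $2,512
Sale 3 (268) [LIFO — newest first]: 45 @ $6 + 180 @ $9 + 43 @ $4 = $2,062
Total COGS = $1,024 + $2,512 + $2,062 = $5,598
Ending inventory: 89 @ $4 = $356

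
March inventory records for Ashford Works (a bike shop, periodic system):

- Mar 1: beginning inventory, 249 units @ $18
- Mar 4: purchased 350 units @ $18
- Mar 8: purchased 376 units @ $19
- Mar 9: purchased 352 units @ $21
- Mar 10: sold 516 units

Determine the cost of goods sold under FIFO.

COGS = $9,288

Mar 10, 516 sold [FIFO — oldest first]: 249 @ $18 + 267 @ $18 = $9,288
Ending inventory: 83 @ $18 + 376 @ $19 + 352 @ $21 = $16,030
Check: goods available $25,318 = COGS $9,288 + ending $16,030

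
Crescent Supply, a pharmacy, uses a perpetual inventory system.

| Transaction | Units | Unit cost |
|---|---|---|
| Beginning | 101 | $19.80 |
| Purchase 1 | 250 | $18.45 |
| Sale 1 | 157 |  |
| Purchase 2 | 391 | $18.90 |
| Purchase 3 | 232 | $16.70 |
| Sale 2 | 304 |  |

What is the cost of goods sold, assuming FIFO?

COGS = $8,691.30

Sale 1 (157) [FIFO — oldest first]: 101 @ $19.80 + 56 @ $18.45 = $3,033.00
Sale 2 (304) [FIFO — oldest first]: 194 @ $18.45 + 110 @ $18.90 = $5,658.30
Total COGS = $3,033.00 + $5,658.30 = $8,691.30
Ending inventory: 281 @ $18.90 + 232 @ $16.70 = $9,185.30
Check: goods available $17,876.60 = COGS $8,691.30 + ending $9,185.30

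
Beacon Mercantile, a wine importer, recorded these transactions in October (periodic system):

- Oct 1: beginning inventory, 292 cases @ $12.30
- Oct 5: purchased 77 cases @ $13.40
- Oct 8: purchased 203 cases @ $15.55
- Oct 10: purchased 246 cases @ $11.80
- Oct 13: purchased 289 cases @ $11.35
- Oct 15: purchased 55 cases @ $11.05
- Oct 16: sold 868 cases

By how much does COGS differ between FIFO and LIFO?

FIFO COGS: 292 @ $12.30 + 77 @ $13.40 + 203 @ $15.55 + 246 @ $11.80 + 50 @ $11.35 = $11,250.35
LIFO COGS: 55 @ $11.05 + 289 @ $11.35 + 246 @ $11.80 + 203 @ $15.55 + 75 @ $13.40 = $10,952.35
Difference = |$11,250.35 − $10,952.35| = $298.00

$298.00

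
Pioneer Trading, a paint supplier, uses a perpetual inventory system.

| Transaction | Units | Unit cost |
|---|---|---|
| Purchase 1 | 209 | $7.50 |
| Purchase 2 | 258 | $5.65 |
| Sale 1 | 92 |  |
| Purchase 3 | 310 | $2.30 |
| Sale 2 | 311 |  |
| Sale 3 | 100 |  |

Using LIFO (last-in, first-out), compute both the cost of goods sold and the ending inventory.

COGS = $1,803.45; ending inventory = $1,934.75

Sale 1 (92) [LIFO — newest first]: 92 @ $5.65 = $519.80
Sale 2 (311) [LIFO — newest first]: 310 @ $2.30 + 1 @ $5.65 = $718.65
Sale 3 (100) [LIFO — newest first]: 100 @ $5.65 = $565.00
Total COGS = $519.80 + $718.65 + $565.00 = $1,803.45
Ending inventory: 209 @ $7.50 + 65 @ $5.65 = $1,934.75
Check: goods available $3,738.20 = COGS $1,803.45 + ending $1,934.75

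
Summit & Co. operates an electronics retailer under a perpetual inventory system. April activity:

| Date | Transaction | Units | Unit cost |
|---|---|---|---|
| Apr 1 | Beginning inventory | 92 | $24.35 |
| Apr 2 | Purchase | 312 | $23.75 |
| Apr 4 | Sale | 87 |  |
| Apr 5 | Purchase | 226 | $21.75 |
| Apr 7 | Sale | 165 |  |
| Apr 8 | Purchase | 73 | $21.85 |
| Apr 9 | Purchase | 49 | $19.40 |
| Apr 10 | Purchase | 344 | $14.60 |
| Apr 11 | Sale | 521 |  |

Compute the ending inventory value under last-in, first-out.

Apr 4, 87 sold [LIFO — newest first]: 87 @ $23.75 = $2,066.25
Apr 7, 165 sold [LIFO — newest first]: 165 @ $21.75 = $3,588.75
Apr 11, 521 sold [LIFO — newest first]: 344 @ $14.60 + 49 @ $19.40 + 73 @ $21.85 + 55 @ $21.75 = $8,764.30
Total COGS = $2,066.25 + $3,588.75 + $8,764.30 = $14,419.30
Ending inventory: 92 @ $24.35 + 225 @ $23.75 + 6 @ $21.75 = $7,714.45
Check: goods available $22,133.75 = COGS $14,419.30 + ending $7,714.45

Ending inventory = $7,714.45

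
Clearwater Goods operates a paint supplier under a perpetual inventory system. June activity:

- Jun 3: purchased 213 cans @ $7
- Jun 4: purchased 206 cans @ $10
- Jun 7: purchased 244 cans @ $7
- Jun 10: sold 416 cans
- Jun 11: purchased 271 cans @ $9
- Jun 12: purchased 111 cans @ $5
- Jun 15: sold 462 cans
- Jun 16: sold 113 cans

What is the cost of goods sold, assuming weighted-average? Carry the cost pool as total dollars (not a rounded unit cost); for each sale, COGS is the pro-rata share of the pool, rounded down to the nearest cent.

COGS = $7,827.76

After Jun 3: 213 on hand, pool $1,491.00 (≈ $7.0000 each)
After Jun 4: 419 on hand, pool $3,551.00 (≈ $8.4749 each)
After Jun 7: 663 on hand, pool $5,259.00 (≈ $7.9321 each)
Jun 10, sell 416: 416/663 × $5,259.00 → $3,299.76
After Jun 11: 518 on hand, pool $4,398.24 (≈ $8.4908 each)
After Jun 12: 629 on hand, pool $4,953.24 (≈ $7.8748 each)
Jun 15, sell 462: 462/629 × $4,953.24 → $3,638.15
Jun 16, sell 113: 113/167 × $1,315.09 → $889.85
Total COGS = $3,299.76 + $3,638.15 + $889.85 = $7,827.76
Ending inventory (cost pool remaining) = $425.24
Check: goods available $8,253.00 = COGS $7,827.76 + ending $425.24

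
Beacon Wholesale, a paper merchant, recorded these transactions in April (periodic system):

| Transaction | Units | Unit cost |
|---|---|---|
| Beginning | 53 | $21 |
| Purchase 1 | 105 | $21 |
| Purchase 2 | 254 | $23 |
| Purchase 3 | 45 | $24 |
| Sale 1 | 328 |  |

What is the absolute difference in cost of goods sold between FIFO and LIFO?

FIFO COGS: 53 @ $21 + 105 @ $21 + 170 @ $23 = $7,228
LIFO COGS: 45 @ $24 + 254 @ $23 + 29 @ $21 = $7,531
Difference = |$7,228 − $7,531| = $303

$303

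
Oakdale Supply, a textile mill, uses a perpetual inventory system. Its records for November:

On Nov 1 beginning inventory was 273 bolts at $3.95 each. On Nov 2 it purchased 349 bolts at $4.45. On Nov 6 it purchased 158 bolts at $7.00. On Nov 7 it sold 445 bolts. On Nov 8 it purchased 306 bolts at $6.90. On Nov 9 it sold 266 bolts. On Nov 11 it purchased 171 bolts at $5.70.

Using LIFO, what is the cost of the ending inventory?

Nov 7, 445 sold [LIFO — newest first]: 158 @ $7.00 + 287 @ $4.45 = $2,383.15
Nov 9, 266 sold [LIFO — newest first]: 266 @ $6.90 = $1,835.40
Total COGS = $2,383.15 + $1,835.40 = $4,218.55
Ending inventory: 273 @ $3.95 + 62 @ $4.45 + 40 @ $6.90 + 171 @ $5.70 = $2,604.95
Check: goods available $6,823.50 = COGS $4,218.55 + ending $2,604.95

Ending inventory = $2,604.95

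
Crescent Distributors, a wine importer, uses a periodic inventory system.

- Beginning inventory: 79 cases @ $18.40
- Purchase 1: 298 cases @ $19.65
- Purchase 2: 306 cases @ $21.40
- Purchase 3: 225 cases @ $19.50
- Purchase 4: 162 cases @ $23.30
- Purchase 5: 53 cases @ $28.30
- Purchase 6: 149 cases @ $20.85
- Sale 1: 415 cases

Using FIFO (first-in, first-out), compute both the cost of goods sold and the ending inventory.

Sale 1 (415) [FIFO — oldest first]: 79 @ $18.40 + 298 @ $19.65 + 38 @ $21.40 = $8,122.50
Ending inventory: 268 @ $21.40 + 225 @ $19.50 + 162 @ $23.30 + 53 @ $28.30 + 149 @ $20.85 = $18,503.85
Check: goods available $26,626.35 = COGS $8,122.50 + ending $18,503.85

COGS = $8,122.50; ending inventory = $18,503.85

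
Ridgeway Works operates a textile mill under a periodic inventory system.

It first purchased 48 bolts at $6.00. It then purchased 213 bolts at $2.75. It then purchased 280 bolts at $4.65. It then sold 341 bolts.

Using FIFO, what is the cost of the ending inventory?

Sale 1 (341) [FIFO — oldest first]: 48 @ $6.00 + 213 @ $2.75 + 80 @ $4.65 = $1,245.75
Ending inventory: 200 @ $4.65 = $930.00
Check: goods available $2,175.75 = COGS $1,245.75 + ending $930.00

Ending inventory = $930.00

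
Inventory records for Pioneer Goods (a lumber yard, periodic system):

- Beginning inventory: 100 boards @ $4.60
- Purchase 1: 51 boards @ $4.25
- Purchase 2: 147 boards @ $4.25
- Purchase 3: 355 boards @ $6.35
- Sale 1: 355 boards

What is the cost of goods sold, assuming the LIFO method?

COGS = $2,254.25

Sale 1 (355) [LIFO — newest first]: 355 @ $6.35 = $2,254.25
Ending inventory: 100 @ $4.60 + 51 @ $4.25 + 147 @ $4.25 = $1,301.50
Check: goods available $3,555.75 = COGS $2,254.25 + ending $1,301.50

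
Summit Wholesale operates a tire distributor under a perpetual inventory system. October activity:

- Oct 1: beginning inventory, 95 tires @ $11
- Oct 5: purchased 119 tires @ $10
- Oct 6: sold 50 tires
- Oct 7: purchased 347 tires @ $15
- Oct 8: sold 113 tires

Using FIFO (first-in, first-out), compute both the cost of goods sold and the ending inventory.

Oct 6, 50 sold [FIFO — oldest first]: 50 @ $11 = $550
Oct 8, 113 sold [FIFO — oldest first]: 45 @ $11 + 68 @ $10 = $1,175
Total COGS = $550 + $1,175 = $1,725
Ending inventory: 51 @ $10 + 347 @ $15 = $5,715

COGS = $1,725; ending inventory = $5,715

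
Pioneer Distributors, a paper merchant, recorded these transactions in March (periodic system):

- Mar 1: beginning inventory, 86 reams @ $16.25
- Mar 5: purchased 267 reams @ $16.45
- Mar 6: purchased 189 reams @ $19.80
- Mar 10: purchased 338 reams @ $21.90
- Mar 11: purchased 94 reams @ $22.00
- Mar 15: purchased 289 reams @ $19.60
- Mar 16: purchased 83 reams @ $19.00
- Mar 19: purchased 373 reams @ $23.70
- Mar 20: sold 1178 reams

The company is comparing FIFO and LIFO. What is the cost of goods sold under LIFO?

FIFO COGS: 86 @ $16.25 + 267 @ $16.45 + 189 @ $19.80 + 338 @ $21.90 + 94 @ $22.00 + 204 @ $19.60 = $23,000.45
LIFO COGS: 373 @ $23.70 + 83 @ $19.00 + 289 @ $19.60 + 94 @ $22.00 + 338 @ $21.90 + 1 @ $19.80 = $25,571.50

COGS = $25,571.50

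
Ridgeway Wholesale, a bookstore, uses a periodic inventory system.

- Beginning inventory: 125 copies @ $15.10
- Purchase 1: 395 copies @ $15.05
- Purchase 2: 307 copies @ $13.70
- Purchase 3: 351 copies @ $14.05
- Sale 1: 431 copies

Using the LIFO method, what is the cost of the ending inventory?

Sale 1 (431) [LIFO — newest first]: 351 @ $14.05 + 80 @ $13.70 = $6,027.55
Ending inventory: 125 @ $15.10 + 395 @ $15.05 + 227 @ $13.70 = $10,942.15

Ending inventory = $10,942.15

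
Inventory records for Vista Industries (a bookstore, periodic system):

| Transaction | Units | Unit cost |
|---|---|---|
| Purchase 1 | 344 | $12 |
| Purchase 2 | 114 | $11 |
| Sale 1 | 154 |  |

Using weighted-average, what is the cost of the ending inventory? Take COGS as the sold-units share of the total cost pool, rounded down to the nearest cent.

Sale 1, sell 154: 154/458 × $5,382.00 → $1,809.66
Ending inventory (cost pool remaining) = $3,572.34

Ending inventory = $3,572.34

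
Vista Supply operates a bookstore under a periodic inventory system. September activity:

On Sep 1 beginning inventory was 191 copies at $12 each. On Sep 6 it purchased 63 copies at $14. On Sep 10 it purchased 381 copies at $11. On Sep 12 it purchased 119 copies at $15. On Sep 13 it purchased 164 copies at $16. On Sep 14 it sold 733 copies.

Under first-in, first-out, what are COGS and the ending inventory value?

Sep 14, 733 sold [FIFO — oldest first]: 191 @ $12 + 63 @ $14 + 381 @ $11 + 98 @ $15 = $8,835
Ending inventory: 21 @ $15 + 164 @ $16 = $2,939

COGS = $8,835; ending inventory = $2,939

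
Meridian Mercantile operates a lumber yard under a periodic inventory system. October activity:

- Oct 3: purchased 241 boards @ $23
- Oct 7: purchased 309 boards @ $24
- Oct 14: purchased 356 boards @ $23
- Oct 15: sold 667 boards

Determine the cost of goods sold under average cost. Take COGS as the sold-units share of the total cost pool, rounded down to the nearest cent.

Oct 15, sell 667: 667/906 × $21,147.00 → $15,568.48
Ending inventory (cost pool remaining) = $5,578.52
Check: goods available $21,147.00 = COGS $15,568.48 + ending $5,578.52

COGS = $15,568.48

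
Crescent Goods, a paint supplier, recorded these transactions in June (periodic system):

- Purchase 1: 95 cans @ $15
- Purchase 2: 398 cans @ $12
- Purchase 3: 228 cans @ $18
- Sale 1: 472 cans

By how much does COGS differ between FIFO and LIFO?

$1,083

FIFO COGS: 95 @ $15 + 377 @ $12 = $5,949
LIFO COGS: 228 @ $18 + 244 @ $12 = $7,032
Difference = |$5,949 − $7,032| = $1,083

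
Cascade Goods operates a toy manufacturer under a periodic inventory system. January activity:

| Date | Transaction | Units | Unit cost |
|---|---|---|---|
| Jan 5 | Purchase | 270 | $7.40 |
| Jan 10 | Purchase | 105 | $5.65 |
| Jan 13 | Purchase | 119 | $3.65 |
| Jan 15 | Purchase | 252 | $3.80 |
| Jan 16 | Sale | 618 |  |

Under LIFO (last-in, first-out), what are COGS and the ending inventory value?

COGS = $3,036.00; ending inventory = $947.20

Jan 16, 618 sold [LIFO — newest first]: 252 @ $3.80 + 119 @ $3.65 + 105 @ $5.65 + 142 @ $7.40 = $3,036.00
Ending inventory: 128 @ $7.40 = $947.20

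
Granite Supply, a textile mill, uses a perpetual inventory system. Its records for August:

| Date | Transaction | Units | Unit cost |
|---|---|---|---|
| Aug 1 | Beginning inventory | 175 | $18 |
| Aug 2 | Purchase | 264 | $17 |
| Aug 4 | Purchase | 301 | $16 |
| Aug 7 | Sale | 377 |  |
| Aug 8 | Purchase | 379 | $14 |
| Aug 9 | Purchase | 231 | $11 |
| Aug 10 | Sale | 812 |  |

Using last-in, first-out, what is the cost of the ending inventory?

Aug 7, 377 sold [LIFO — newest first]: 301 @ $16 + 76 @ $17 = $6,108
Aug 10, 812 sold [LIFO — newest first]: 231 @ $11 + 379 @ $14 + 188 @ $17 + 14 @ $18 = $11,295
Total COGS = $6,108 + $11,295 = $17,403
Ending inventory: 161 @ $18 = $2,898
Check: goods available $20,301 = COGS $17,403 + ending $2,898

Ending inventory = $2,898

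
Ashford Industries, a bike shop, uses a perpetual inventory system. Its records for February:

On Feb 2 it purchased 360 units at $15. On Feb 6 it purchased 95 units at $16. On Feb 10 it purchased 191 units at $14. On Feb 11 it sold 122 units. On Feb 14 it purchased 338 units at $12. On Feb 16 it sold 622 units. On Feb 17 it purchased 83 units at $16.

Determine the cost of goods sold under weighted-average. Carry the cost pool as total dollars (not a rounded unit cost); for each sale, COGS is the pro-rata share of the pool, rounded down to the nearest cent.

COGS = $10,353.99

After Feb 2: 360 on hand, pool $5,400.00 (≈ $15.0000 each)
After Feb 6: 455 on hand, pool $6,920.00 (≈ $15.2088 each)
After Feb 10: 646 on hand, pool $9,594.00 (≈ $14.8514 each)
Feb 11, sell 122: 122/646 × $9,594.00 → $1,811.86
After Feb 14: 862 on hand, pool $11,838.14 (≈ $13.7333 each)
Feb 16, sell 622: 622/862 × $11,838.14 → $8,542.13
After Feb 17: 323 on hand, pool $4,624.01 (≈ $14.3158 each)
Total COGS = $1,811.86 + $8,542.13 = $10,353.99
Ending inventory (cost pool remaining) = $4,624.01
Check: goods available $14,978.00 = COGS $10,353.99 + ending $4,624.01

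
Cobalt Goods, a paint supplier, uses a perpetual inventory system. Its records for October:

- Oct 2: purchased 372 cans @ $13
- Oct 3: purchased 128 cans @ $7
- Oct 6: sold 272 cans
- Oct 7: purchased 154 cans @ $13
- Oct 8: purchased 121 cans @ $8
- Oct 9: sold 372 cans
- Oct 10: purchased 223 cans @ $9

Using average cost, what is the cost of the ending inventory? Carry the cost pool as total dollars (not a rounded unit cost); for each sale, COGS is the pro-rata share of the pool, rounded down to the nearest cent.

After Oct 2: 372 on hand, pool $4,836.00 (≈ $13.0000 each)
After Oct 3: 500 on hand, pool $5,732.00 (≈ $11.4640 each)
Oct 6, sell 272: 272/500 × $5,732.00 → $3,118.20
After Oct 7: 382 on hand, pool $4,615.80 (≈ $12.0832 each)
After Oct 8: 503 on hand, pool $5,583.80 (≈ $11.1010 each)
Oct 9, sell 372: 372/503 × $5,583.80 → $4,129.56
After Oct 10: 354 on hand, pool $3,461.24 (≈ $9.7775 each)
Total COGS = $3,118.20 + $4,129.56 = $7,247.76
Ending inventory (cost pool remaining) = $3,461.24
Check: goods available $10,709.00 = COGS $7,247.76 + ending $3,461.24

Ending inventory = $3,461.24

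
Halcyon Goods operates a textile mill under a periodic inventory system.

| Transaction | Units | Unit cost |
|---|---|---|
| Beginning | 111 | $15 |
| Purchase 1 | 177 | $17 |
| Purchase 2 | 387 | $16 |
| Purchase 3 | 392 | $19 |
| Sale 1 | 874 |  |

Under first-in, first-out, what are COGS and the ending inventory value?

COGS = $14,647; ending inventory = $3,667

Sale 1 (874) [FIFO — oldest first]: 111 @ $15 + 177 @ $17 + 387 @ $16 + 199 @ $19 = $14,647
Ending inventory: 193 @ $19 = $3,667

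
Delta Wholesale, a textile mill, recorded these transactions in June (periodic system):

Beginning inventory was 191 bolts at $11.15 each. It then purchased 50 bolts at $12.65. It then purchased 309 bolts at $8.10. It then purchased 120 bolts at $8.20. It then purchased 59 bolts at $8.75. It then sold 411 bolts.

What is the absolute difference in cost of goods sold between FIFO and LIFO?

FIFO COGS: 191 @ $11.15 + 50 @ $12.65 + 170 @ $8.10 = $4,139.15
LIFO COGS: 59 @ $8.75 + 120 @ $8.20 + 232 @ $8.10 = $3,379.45
Difference = |$4,139.15 − $3,379.45| = $759.70

$759.70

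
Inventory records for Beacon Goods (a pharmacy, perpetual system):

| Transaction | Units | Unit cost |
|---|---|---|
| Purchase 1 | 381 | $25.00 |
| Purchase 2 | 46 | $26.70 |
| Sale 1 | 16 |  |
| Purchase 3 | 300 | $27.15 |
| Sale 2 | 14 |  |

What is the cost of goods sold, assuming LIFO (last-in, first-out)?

Sale 1 (16) [LIFO — newest first]: 16 @ $26.70 = $427.20
Sale 2 (14) [LIFO — newest first]: 14 @ $27.15 = $380.10
Total COGS = $427.20 + $380.10 = $807.30
Ending inventory: 381 @ $25.00 + 30 @ $26.70 + 286 @ $27.15 = $18,090.90
Check: goods available $18,898.20 = COGS $807.30 + ending $18,090.90

COGS = $807.30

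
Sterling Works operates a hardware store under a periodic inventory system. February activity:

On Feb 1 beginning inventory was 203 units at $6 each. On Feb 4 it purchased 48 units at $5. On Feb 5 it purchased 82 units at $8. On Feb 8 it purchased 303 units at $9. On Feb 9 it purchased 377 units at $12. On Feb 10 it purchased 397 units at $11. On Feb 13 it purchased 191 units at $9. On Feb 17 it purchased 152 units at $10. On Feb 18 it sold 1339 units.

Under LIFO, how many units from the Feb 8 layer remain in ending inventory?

Feb 18, 1339 sold [LIFO — newest first]: 152 @ $10 + 191 @ $9 + 397 @ $11 + 377 @ $12 + 222 @ $9 = $14,128
Ending inventory: 203 @ $6 + 48 @ $5 + 82 @ $8 + 81 @ $9 = $2,843
Check: goods available $16,971 = COGS $14,128 + ending $2,843

81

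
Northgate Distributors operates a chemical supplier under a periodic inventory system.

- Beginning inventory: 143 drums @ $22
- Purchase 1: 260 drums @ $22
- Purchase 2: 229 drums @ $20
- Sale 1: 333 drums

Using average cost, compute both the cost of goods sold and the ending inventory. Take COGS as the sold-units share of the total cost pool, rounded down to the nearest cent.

COGS = $7,084.68; ending inventory = $6,361.32

Sale 1, sell 333: 333/632 × $13,446.00 → $7,084.68
Ending inventory (cost pool remaining) = $6,361.32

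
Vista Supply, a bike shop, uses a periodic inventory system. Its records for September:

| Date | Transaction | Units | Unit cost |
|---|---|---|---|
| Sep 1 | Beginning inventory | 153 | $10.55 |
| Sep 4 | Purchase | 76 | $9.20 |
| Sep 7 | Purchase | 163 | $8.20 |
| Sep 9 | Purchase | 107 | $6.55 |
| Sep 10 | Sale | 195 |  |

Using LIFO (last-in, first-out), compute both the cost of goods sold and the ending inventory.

COGS = $1,422.45; ending inventory = $2,928.35

Sep 10, 195 sold [LIFO — newest first]: 107 @ $6.55 + 88 @ $8.20 = $1,422.45
Ending inventory: 153 @ $10.55 + 76 @ $9.20 + 75 @ $8.20 = $2,928.35
Check: goods available $4,350.80 = COGS $1,422.45 + ending $2,928.35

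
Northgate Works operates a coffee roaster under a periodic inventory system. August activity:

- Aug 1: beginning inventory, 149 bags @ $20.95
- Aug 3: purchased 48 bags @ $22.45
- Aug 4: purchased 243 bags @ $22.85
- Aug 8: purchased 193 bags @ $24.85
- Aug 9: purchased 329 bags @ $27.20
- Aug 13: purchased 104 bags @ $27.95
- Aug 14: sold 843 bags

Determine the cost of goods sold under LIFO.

Aug 14, 843 sold [LIFO — newest first]: 104 @ $27.95 + 329 @ $27.20 + 193 @ $24.85 + 217 @ $22.85 = $21,610.10
Ending inventory: 149 @ $20.95 + 48 @ $22.45 + 26 @ $22.85 = $4,793.25
Check: goods available $26,403.35 = COGS $21,610.10 + ending $4,793.25

COGS = $21,610.10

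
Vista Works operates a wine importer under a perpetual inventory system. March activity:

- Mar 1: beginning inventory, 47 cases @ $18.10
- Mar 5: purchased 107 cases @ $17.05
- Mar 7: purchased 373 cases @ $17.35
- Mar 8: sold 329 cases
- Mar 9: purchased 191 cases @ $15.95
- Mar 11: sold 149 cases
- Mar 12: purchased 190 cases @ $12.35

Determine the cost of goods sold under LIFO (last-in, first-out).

COGS = $8,084.70

Mar 8, 329 sold [LIFO — newest first]: 329 @ $17.35 = $5,708.15
Mar 11, 149 sold [LIFO — newest first]: 149 @ $15.95 = $2,376.55
Total COGS = $5,708.15 + $2,376.55 = $8,084.70
Ending inventory: 47 @ $18.10 + 107 @ $17.05 + 44 @ $17.35 + 42 @ $15.95 + 190 @ $12.35 = $6,454.85
Check: goods available $14,539.55 = COGS $8,084.70 + ending $6,454.85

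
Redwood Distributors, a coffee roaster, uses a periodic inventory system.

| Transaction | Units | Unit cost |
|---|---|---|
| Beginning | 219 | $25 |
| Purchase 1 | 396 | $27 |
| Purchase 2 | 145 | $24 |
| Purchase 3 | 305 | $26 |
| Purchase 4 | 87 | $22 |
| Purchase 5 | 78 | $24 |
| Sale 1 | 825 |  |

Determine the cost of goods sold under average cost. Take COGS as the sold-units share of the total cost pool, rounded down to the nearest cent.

Sale 1, sell 825: 825/1230 × $31,363.00 → $21,036.15
Ending inventory (cost pool remaining) = $10,326.85

COGS = $21,036.15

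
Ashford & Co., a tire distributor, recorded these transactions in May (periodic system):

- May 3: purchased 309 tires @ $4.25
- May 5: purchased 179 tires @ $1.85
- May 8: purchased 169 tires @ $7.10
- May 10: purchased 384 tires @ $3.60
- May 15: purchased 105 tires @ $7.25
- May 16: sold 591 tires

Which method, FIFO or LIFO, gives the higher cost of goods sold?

FIFO COGS: 309 @ $4.25 + 179 @ $1.85 + 103 @ $7.10 = $2,375.70
LIFO COGS: 105 @ $7.25 + 384 @ $3.60 + 102 @ $7.10 = $2,867.85

LIFO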